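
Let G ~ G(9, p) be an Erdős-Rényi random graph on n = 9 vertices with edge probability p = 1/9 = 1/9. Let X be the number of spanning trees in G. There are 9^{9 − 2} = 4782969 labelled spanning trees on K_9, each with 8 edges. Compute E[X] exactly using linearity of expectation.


K_9 has 9^{9 − 2} = 4782969 labelled spanning trees.
For each such spanning tree H, let X_H = 1 if all 8 edges of H are present in G. Then P[X_H = 1] = p^{8} = (1/9)^{8} = 1/43046721.
By linearity of expectation: E[X] = Σ_H E[X_H] = 4782969 · p^{8} = 4782969 · 1/43046721 = 1/9.
Numerically: E[X] ≈ 0.11111.

E[X] = 4782969 · (1/9)^{8} = 1/9 ≈ 0.11111.


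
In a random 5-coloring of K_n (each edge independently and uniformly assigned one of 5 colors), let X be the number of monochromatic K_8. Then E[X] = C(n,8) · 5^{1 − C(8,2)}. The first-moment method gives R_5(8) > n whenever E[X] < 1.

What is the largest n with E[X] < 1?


We need C(n, 8) · 5^{1 − 28} < 1, i.e. C(n, 8) < 5^{28 − 1} = 7450580596923828125.
Check values of n near the boundary:
  n = 861: C(861, 8) = 7250034996615275865; 7250034996615275865 < 7450580596923828125? YES
  n = 862: C(862, 8) = 7317951015318931845; 7317951015318931845 < 7450580596923828125? YES
  n = 863: C(863, 8) = 7386423071602617757; 7386423071602617757 < 7450580596923828125? YES
  n = 864: C(864, 8) = 7455455062926006708; 7455455062926006708 < 7450580596923828125? NO
The largest n with C(n, 8) < 7450580596923828125 is n = 863 (where E[X] = 7386423071602617757/7450580596923828125 ≈ 0.991389). Hence R_5(8) > 863, i.e. R_5(8) ≥ 864.

Largest n = 863; hence R_5(8) > 863.


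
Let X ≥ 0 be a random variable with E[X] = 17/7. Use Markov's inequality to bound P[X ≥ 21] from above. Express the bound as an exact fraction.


μ = E[X] = 17/7, a = 21.
Markov: P[X ≥ 21] ≤ μ/a = (17/7)/21 = 17/147.
Numerically: ≈ 0.1156.
(Since a = 21 > μ = 2.4286, the bound 17/147 is < 1 and informative.)

P[X ≥ 21] ≤ 17/147 ≈ 0.1156.


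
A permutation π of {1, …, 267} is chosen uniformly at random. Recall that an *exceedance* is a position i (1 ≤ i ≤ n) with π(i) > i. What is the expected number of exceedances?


Write X = Σ_{i=1}^{267} X_i, where X_i = 1_{π(i) > i}.
For each fixed i, π(i) is uniform over {1, …, 267} (marginal of a uniform permutation), so P[π(i) > i] = (n − i)/n. Summing: Σ_{i=1}^{267} (n − i)/n = (0 + 1 + … + 266)/267 = 267(267 − 1)/(2·267) = (267 − 1)/2.
Hence E[X] = Σ_{i=1}^{267} (267 − i)/267 = 133 ≈ 133.00000.

E[X] = 133 = 133.00000.


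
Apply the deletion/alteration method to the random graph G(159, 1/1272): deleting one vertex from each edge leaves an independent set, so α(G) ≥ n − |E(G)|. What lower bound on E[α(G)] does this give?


E[|E(G)|] = C(159, 2)·p = 12561 · (1/1272) = 79/8.
E[α(G)] ≥ n − E[|E(G)|] = 159 − 79/8 = 1193/8.
Numerically: ≈ 149.125000.
(This is only a lower bound; the true E[α(G)] may be larger.)

E[α(G)] ≥ 1193/8 ≈ 149.125000.


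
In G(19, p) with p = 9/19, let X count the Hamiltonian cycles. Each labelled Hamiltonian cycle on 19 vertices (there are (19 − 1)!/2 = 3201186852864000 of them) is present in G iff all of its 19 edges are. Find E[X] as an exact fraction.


K_19 has (19 − 1)!/2 = 3201186852864000 labelled Hamiltonian cycles.
For each such Hamiltonian cycle H, let X_H = 1 if all 19 edges of H are present in G. Then P[X_H = 1] = p^{19} = (9/19)^{19} = 1350851717672992089/1978419655660313589123979.
By linearity: E[X] = Σ_H E[X_H] = 3201186852864000 · p^{19} = 3201186852864000 · 1350851717672992089/1978419655660313589123979 = 4324328758783534194876278992896000/1978419655660313589123979.
Numerically: E[X] ≈ 2.19e+09.

E[X] = 3201186852864000 · (9/19)^{19} = 4324328758783534194876278992896000/1978419655660313589123979 ≈ 2.19e+09.


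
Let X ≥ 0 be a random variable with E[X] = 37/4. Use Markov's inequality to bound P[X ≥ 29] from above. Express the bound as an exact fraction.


μ = E[X] = 37/4, a = 29.
Markov: P[X ≥ 29] ≤ μ/a = (37/4)/29 = 37/116.
Numerically: ≈ 0.31897.
(Since a = 29 > μ = 9.25000, the bound 37/116 is < 1 and informative.)

P[X ≥ 29] ≤ 37/116 ≈ 0.31897.


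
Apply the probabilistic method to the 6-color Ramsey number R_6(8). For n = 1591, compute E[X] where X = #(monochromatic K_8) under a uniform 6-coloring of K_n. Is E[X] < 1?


E[X] = C(1591, 8) · 6^{1 − 28} = 1000427749141189953870 · 6^{−27} = 1000427749141189953870/1023490369077469249536.
As a reduced fraction: E[X] = 55579319396732775215/56860576059859402752 ≈ 0.977467.
Is E[X] < 1? YES.
Since E[X] < 1, there exists a 6-coloring of K_{1591} with no monochromatic K_8; hence R_6(8) > 1591.

E[X] = 55579319396732775215/56860576059859402752 ≈ 0.977467; E[X] < 1, so R_6(8) > 1591.


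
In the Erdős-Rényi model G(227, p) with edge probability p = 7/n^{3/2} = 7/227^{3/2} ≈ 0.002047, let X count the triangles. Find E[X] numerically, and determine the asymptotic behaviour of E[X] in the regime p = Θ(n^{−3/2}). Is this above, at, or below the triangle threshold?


Number of potential triangles: C(227, 3) = 1923825.
Each occurs with probability p³ ≈ (0.002047)³ ≈ 8.573887e-09.
By linearity: E[X] = C(227, 3)·p³ ≈ 1923825 · 8.573887e-09 ≈ 0.0165.
Since α = 3/2 > 1, p = c/n^{3/2} = o(1/n) is below the triangle threshold p ~ 1/n. Asymptotically E[X] ~ (c³/6)·n^{3(1−α)} = (7³/6)·n^{-1.5} → 0, so by Markov's inequality G has no triangles w.h.p.

E[X] ≈ 0.0165; in regime p = Θ(1/n^{3/2}) E[X] tends to 0 (below the triangle threshold p ~ 1/n).


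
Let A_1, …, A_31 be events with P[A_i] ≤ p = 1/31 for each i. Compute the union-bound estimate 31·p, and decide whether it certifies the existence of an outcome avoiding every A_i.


Union bound: P[∪_{i=1}^{31} A_i] ≤ Σ_i P[A_i] ≤ 31·p = 31·(1/31) = 1.
Numerically: 1 ≈ 1.00000.
Is 1 < 1? NO.
Since the bound 1 is ≥ 1, the union bound is uninformative here; it does NOT by itself certify existence.

31·p = 1 ≈ 1.00000; existence NOT certified by the union bound.


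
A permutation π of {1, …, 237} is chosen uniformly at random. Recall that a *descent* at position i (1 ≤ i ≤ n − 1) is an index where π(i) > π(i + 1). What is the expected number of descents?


Write X = Σ X_I over i = 1, …, 236, with X_I the indicator of one descent.
There are 236 indicators.
For each fixed i, the pair (π(i), π(i+1)) is a uniformly random ordered pair of distinct values from {1, …, 237}; by symmetry P[π(i) > π(i+1)] = 1/2.
By linearity: E[X] = 236 · (1/2) = (237 − 1) · (1/2) = 118 ≈ 118.000000.

E[X] = 118 = 118.000000.


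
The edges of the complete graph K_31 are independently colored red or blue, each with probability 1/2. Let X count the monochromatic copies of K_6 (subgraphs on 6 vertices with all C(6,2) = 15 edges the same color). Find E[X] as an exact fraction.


Let X = Σ_S X_S over the C(31, 6) = 736281 subsets S of size 6, where X_S = 1 if the K_6 on S is monochromatic.
For a fixed S, the K_6 on S has C(6, 2) = 15 edges. P[all 15 edges red] = (1/2)^15, and likewise for blue, so P[monochromatic] = 2·(1/2)^15 = 2^{1 − 15} = 1/16384.
By linearity of expectation: E[X] = C(31, 6) · 2^{1 − 15} = 736281 · 1/16384 = 736281/16384.
Numerically: E[X] ≈ 44.93903.

E[X] = C(31,6)·2^(1−C(6,2)) = 736281/16384 ≈ 44.93903.


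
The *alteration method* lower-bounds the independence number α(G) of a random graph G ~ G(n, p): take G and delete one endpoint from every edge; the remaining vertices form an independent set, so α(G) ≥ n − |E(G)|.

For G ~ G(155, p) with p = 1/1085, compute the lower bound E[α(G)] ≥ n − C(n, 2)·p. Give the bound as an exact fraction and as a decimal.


E[|E(G)|] = C(155, 2)·p = 11935 · (1/1085) = 11.
E[α(G)] ≥ n − E[|E(G)|] = 155 − 11 = 144.
Numerically: ≈ 144.000.
(This is only a lower bound; the true E[α(G)] may be larger.)

E[α(G)] ≥ 144 ≈ 144.000.


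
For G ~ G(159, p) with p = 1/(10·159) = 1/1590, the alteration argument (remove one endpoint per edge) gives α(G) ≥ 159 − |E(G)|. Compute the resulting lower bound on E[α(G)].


E[|E(G)|] = C(159, 2)·p = 12561 · (1/1590) = 79/10.
E[α(G)] ≥ n − E[|E(G)|] = 159 − 79/10 = 1511/10.
Numerically: ≈ 151.10000.
(This is only a lower bound; the true E[α(G)] may be larger.)

E[α(G)] ≥ 1511/10 ≈ 151.10000.


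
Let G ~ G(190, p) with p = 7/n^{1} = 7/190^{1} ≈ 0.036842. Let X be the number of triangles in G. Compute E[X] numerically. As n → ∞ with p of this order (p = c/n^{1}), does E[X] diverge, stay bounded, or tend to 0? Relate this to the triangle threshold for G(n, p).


Number of potential triangles: C(190, 3) = 1125180.
Each occurs with probability p³ ≈ (0.036842)³ ≈ 5.0007290e-05.
By linearity: E[X] = C(190, 3)·p³ ≈ 1125180 · 5.0007290e-05 ≈ 56.26720.
Here α = 1, so p = 7/n is exactly at the triangle threshold p ~ 1/n. Asymptotically E[X] → c³/6 = 7³/6 = 343/6 ≈ 57.16667, a bounded constant. In this regime the triangle count is asymptotically Poisson(c³/6).

E[X] ≈ 56.26720; in regime p = Θ(1/n^{1}) E[X] stays bounded (at the triangle threshold p ~ 1/n).


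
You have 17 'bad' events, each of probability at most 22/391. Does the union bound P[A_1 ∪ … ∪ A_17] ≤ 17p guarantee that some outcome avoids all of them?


Union bound: P[∪_{i=1}^{17} A_i] ≤ Σ_i P[A_i] ≤ 17·p = 17·(22/391) = 22/23.
Numerically: 22/23 ≈ 0.957.
Is 22/23 < 1? YES.
Since P[∪ A_i] ≤ 22/23 < 1, the complement has P[∩ A_i^c] ≥ 1 − 22/23 = 1/23 > 0, so some outcome avoids every A_i.

17·p = 22/23 ≈ 0.957; existence CERTIFIED by the union bound.


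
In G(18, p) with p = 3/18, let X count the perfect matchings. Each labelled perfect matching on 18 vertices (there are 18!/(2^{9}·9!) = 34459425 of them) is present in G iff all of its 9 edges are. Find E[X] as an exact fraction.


K_18 has 18!/(2^{9}·9!) = 34459425 labelled perfect matchings.
For each such perfect matching H, let X_H = 1 if all 9 edges of H are present in G. Then P[X_H = 1] = p^{9} = (1/6)^{9} = 1/10077696.
By linearity of expectation: E[X] = Σ_H E[X_H] = 34459425 · p^{9} = 34459425 · 1/10077696 = 425425/124416.
Numerically: E[X] ≈ 3.41938.

E[X] = 34459425 · (1/6)^{9} = 425425/124416 ≈ 3.41938.


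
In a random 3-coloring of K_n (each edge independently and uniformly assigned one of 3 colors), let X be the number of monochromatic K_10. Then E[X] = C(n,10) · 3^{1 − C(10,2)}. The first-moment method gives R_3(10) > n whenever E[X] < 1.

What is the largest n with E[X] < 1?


We need C(n, 10) · 3^{1 − 45} < 1, i.e. C(n, 10) < 3^{45 − 1} = 984770902183611232881.
Check values of n near the boundary:
  n = 567: C(567, 10) = 873787071273467749398; 873787071273467749398 < 984770902183611232881? YES
  n = 568: C(568, 10) = 889446337783744949208; 889446337783744949208 < 984770902183611232881? YES
  n = 569: C(569, 10) = 905357721286137524328; 905357721286137524328 < 984770902183611232881? YES
  n = 570: C(570, 10) = 921524823451961408691; 921524823451961408691 < 984770902183611232881? YES
  n = 571: C(571, 10) = 937951290893172842001; 937951290893172842001 < 984770902183611232881? YES
  n = 572: C(572, 10) = 954640815642161682606; 954640815642161682606 < 984770902183611232881? YES
  n = 573: C(573, 10) = 971597135635805762226; 971597135635805762226 < 984770902183611232881? YES
  n = 574: C(574, 10) = 988824035203816502691; 988824035203816502691 < 984770902183611232881? NO
  n = 575: C(575, 10) = 1006325345561406175305; 1006325345561406175305 < 984770902183611232881? NO
  n = 576: C(576, 10) = 1024104945306307344480; 1024104945306307344480 < 984770902183611232881? NO
The largest n with C(n, 10) < 984770902183611232881 is n = 573 (where E[X] = 35985079097622435638/36472996377170786403 ≈ 0.986623). Hence R_3(10) > 573, i.e. R_3(10) ≥ 574.

Largest n = 573; hence R_3(10) > 573.


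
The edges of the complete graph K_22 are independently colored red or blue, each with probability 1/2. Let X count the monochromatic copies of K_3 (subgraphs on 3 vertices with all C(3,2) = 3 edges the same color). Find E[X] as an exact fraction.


Let X = Σ_S X_S over the C(22, 3) = 1540 subsets S of size 3, where X_S = 1 if the K_3 on S is monochromatic.
For a fixed S, the K_3 on S has C(3, 2) = 3 edges. P[all 3 edges red] = (1/2)^3, and likewise for blue, so P[monochromatic] = 2·(1/2)^3 = 2^{1 − 3} = 1/4.
By linearity of expectation: E[X] = C(22, 3) · 2^{1 − 3} = 1540 · 1/4 = 385.
Numerically: E[X] ≈ 385.000000.

E[X] = C(22,3)·2^(1−C(3,2)) = 385 ≈ 385.000000.


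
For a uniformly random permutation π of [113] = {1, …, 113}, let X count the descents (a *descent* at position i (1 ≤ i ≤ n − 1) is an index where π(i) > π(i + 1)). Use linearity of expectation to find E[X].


Write X = Σ X_I over i = 1, …, 112, with X_I the indicator of one descent.
There are 112 indicators.
For each fixed i, the pair (π(i), π(i+1)) is a uniformly random ordered pair of distinct values from {1, …, 113}; by symmetry P[π(i) > π(i+1)] = 1/2.
By linearity: E[X] = 112 · (1/2) = (113 − 1) · (1/2) = 56 ≈ 56.0000.

E[X] = 56 = 56.0000.


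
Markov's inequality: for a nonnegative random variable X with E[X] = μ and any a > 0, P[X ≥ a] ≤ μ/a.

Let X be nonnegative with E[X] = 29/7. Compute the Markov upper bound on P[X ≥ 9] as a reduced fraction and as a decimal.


μ = E[X] = 29/7, a = 9.
Markov: P[X ≥ 9] ≤ μ/a = (29/7)/9 = 29/63.
Numerically: ≈ 0.4603.
(Since a = 9 > μ = 4.1429, the bound 29/63 is < 1 and informative.)

P[X ≥ 9] ≤ 29/63 ≈ 0.4603.


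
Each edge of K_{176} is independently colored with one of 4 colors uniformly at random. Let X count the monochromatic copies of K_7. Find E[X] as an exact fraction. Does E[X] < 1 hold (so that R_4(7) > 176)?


E[X] = C(176, 7) · 4^{1 − 21} = 919790691600 · 4^{−20} = 919790691600/1099511627776.
As a reduced fraction: E[X] = 57486918225/68719476736 ≈ 0.83654.
Is E[X] < 1? YES.
Since E[X] < 1, there exists a 4-coloring of K_{176} with no monochromatic K_7; hence R_4(7) > 176.

E[X] = 57486918225/68719476736 ≈ 0.83654; E[X] < 1, so R_4(7) > 176.


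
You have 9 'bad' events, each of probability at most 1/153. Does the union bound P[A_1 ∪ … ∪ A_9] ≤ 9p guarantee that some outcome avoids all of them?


Union bound: P[∪_{i=1}^{9} A_i] ≤ Σ_i P[A_i] ≤ 9·p = 9·(1/153) = 1/17.
Numerically: 1/17 ≈ 0.059.
Is 1/17 < 1? YES.
Since P[∪ A_i] ≤ 1/17 < 1, the complement has P[∩ A_i^c] ≥ 1 − 1/17 = 16/17 > 0, so some outcome avoids every A_i.

9·p = 1/17 ≈ 0.059; existence CERTIFIED by the union bound.


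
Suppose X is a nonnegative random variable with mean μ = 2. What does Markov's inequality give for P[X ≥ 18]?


μ = E[X] = 2, a = 18.
Markov: P[X ≥ 18] ≤ μ/a = (2)/18 = 1/9.
Numerically: ≈ 0.111.
(Since a = 18 > μ = 2.000, the bound 1/9 is < 1 and informative.)

P[X ≥ 18] ≤ 1/9 ≈ 0.111.


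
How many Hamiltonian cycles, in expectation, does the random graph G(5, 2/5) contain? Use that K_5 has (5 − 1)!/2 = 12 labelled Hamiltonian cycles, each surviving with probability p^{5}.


K_5 has (5 − 1)!/2 = 12 labelled Hamiltonian cycles.
For each such Hamiltonian cycle H, let X_H = 1 if all 5 edges of H are present in G. Then P[X_H = 1] = p^{5} = (2/5)^{5} = 32/3125.
By linearity: E[X] = Σ_H E[X_H] = 12 · p^{5} = 12 · 32/3125 = 384/3125.
Numerically: E[X] ≈ 0.12288.

E[X] = 12 · (2/5)^{5} = 384/3125 ≈ 0.12288.


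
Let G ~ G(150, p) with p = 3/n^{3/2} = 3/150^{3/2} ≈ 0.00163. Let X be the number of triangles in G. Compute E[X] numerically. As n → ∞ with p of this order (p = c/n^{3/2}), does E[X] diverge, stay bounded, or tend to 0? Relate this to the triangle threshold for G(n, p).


Number of potential triangles: C(150, 3) = 551300.
Each occurs with probability p³ ≈ (0.00163)³ ≈ 4.35465e-09.
By linearity: E[X] = C(150, 3)·p³ ≈ 551300 · 4.35465e-09 ≈ 0.002.
Since α = 3/2 > 1, p = c/n^{3/2} = o(1/n) is below the triangle threshold p ~ 1/n. Asymptotically E[X] ~ (c³/6)·n^{3(1−α)} = (3³/6)·n^{-1.5} → 0, so by Markov's inequality G has no triangles w.h.p.

E[X] ≈ 0.002; in regime p = Θ(1/n^{3/2}) E[X] tends to 0 (below the triangle threshold p ~ 1/n).


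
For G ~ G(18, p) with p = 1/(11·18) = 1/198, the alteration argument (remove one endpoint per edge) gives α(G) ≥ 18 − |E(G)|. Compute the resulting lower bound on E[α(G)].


E[|E(G)|] = C(18, 2)·p = 153 · (1/198) = 17/22.
E[α(G)] ≥ n − E[|E(G)|] = 18 − 17/22 = 379/22.
Numerically: ≈ 17.227.
(This is only a lower bound; the true E[α(G)] may be larger.)

E[α(G)] ≥ 379/22 ≈ 17.227.


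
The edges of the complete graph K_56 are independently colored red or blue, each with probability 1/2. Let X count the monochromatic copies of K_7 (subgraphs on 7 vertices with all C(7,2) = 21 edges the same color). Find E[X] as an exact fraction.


Let X = Σ_S X_S over the C(56, 7) = 231917400 subsets S of size 7, where X_S = 1 if the K_7 on S is monochromatic.
For a fixed S, the K_7 on S has C(7, 2) = 21 edges. P[all 21 edges red] = (1/2)^21, and likewise for blue, so P[monochromatic] = 2·(1/2)^21 = 2^{1 − 21} = 1/1048576.
By linearity of expectation: E[X] = C(56, 7) · 2^{1 − 21} = 231917400 · 1/1048576 = 28989675/131072.
Numerically: E[X] ≈ 221.173668.

E[X] = C(56,7)·2^(1−C(7,2)) = 28989675/131072 ≈ 221.173668.


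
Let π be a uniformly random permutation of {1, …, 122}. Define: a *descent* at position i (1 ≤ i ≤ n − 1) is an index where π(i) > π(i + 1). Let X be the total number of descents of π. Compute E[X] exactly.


Write X = Σ X_I over i = 1, …, 121, with X_I the indicator of one descent.
There are 121 indicators.
For each fixed i, the pair (π(i), π(i+1)) is a uniformly random ordered pair of distinct values from {1, …, 122}; by symmetry P[π(i) > π(i+1)] = 1/2.
By linearity: E[X] = 121 · (1/2) = (122 − 1) · (1/2) = 121/2 ≈ 60.500.

E[X] = 121/2 = 60.500.


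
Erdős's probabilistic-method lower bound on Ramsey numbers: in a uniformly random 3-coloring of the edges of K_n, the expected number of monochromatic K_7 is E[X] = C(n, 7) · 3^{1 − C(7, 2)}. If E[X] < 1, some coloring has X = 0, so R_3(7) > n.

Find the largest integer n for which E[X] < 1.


We need C(n, 7) · 3^{1 − 21} < 1, i.e. C(n, 7) < 3^{21 − 1} = 3486784401.
Check values of n near the boundary:
  n = 79: C(79, 7) = 2898753715; 2898753715 < 3486784401? YES
  n = 80: C(80, 7) = 3176716400; 3176716400 < 3486784401? YES
  n = 81: C(81, 7) = 3477216600; 3477216600 < 3486784401? YES
  n = 82: C(82, 7) = 3801756816; 3801756816 < 3486784401? NO
  n = 83: C(83, 7) = 4151918628; 4151918628 < 3486784401? NO
The largest n with C(n, 7) < 3486784401 is n = 81 (where E[X] = 42928600/43046721 ≈ 0.99726). Hence R_3(7) > 81, i.e. R_3(7) ≥ 82.

Largest n = 81; hence R_3(7) > 81.


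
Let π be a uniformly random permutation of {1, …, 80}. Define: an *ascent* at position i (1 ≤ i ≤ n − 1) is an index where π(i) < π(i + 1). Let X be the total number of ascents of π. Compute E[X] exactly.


Write X = Σ X_I over i = 1, …, 79, with X_I the indicator of one ascent.
There are 79 indicators.
For each fixed i, the pair (π(i), π(i+1)) is a uniformly random ordered pair of distinct values from {1, …, 80}; by symmetry P[π(i) < π(i+1)] = 1/2.
By linearity: E[X] = 79 · (1/2) = (80 − 1) · (1/2) = 79/2 ≈ 39.5000.

E[X] = 79/2 = 39.5000.


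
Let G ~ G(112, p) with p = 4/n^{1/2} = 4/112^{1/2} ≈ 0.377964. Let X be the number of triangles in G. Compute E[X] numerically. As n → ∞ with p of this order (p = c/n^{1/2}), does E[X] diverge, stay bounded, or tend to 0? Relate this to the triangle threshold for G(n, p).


Number of potential triangles: C(112, 3) = 227920.
Each occurs with probability p³ ≈ (0.377964)³ ≈ 5.39949247e-02.
By linearity: E[X] = C(112, 3)·p³ ≈ 227920 · 5.39949247e-02 ≈ 12306.523241.
Since α = 1/2 < 1, p = c/n^{1/2} ≫ 1/n is above the triangle threshold p ~ 1/n. Asymptotically E[X] ~ (c³/6)·n^{3(1−α)} = (4³/6)·n^{1.5} → ∞; triangles are abundant w.h.p.

E[X] ≈ 12306.523241; in regime p = Θ(1/n^{1/2}) E[X] diverges (above the triangle threshold p ~ 1/n).


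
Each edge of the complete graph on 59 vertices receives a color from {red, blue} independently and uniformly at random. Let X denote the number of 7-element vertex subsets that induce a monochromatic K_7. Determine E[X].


Let X = Σ_S X_S over the C(59, 7) = 341149446 subsets S of size 7, where X_S = 1 if the K_7 on S is monochromatic.
For a fixed S, the K_7 on S has C(7, 2) = 21 edges. P[all 21 edges red] = (1/2)^21, and likewise for blue, so P[monochromatic] = 2·(1/2)^21 = 2^{1 − 21} = 1/1048576.
By linearity of expectation: E[X] = C(59, 7) · 2^{1 − 21} = 341149446 · 1/1048576 = 170574723/524288.
Numerically: E[X] ≈ 325.3455.

E[X] = C(59,7)·2^(1−C(7,2)) = 170574723/524288 ≈ 325.3455.


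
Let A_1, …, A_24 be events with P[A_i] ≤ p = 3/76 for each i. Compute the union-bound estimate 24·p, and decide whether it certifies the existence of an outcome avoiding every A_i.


Union bound: P[∪_{i=1}^{24} A_i] ≤ Σ_i P[A_i] ≤ 24·p = 24·(3/76) = 18/19.
Numerically: 18/19 ≈ 0.94737.
Is 18/19 < 1? YES.
Since P[∪ A_i] ≤ 18/19 < 1, the complement has P[∩ A_i^c] ≥ 1 − 18/19 = 1/19 > 0, so some outcome avoids every A_i.

24·p = 18/19 ≈ 0.94737; existence CERTIFIED by the union bound.


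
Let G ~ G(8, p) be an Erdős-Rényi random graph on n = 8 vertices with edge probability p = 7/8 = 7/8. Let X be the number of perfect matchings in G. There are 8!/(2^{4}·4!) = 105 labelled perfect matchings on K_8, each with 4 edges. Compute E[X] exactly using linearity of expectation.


K_8 has 8!/(2^{4}·4!) = 105 labelled perfect matchings.
For each such perfect matching H, let X_H = 1 if all 4 edges of H are present in G. Then P[X_H = 1] = p^{4} = (7/8)^{4} = 2401/4096.
Summing the indicators: E[X] = Σ_H E[X_H] = 105 · p^{4} = 105 · 2401/4096 = 252105/4096.
Numerically: E[X] ≈ 61.5491.

E[X] = 105 · (7/8)^{4} = 252105/4096 ≈ 61.5491.


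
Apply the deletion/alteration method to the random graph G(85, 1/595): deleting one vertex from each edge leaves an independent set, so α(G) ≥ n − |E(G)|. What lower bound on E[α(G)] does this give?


E[|E(G)|] = C(85, 2)·p = 3570 · (1/595) = 6.
E[α(G)] ≥ n − E[|E(G)|] = 85 − 6 = 79.
Numerically: ≈ 79.00000.
(This is only a lower bound; the true E[α(G)] may be larger.)

E[α(G)] ≥ 79 ≈ 79.00000.


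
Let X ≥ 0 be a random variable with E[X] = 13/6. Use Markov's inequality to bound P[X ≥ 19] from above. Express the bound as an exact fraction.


μ = E[X] = 13/6, a = 19.
Markov: P[X ≥ 19] ≤ μ/a = (13/6)/19 = 13/114.
Numerically: ≈ 0.114035.
(Since a = 19 > μ = 2.166667, the bound 13/114 is < 1 and informative.)

P[X ≥ 19] ≤ 13/114 ≈ 0.114035.


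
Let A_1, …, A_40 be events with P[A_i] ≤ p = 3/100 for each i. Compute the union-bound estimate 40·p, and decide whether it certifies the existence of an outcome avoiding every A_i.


Union bound: P[∪_{i=1}^{40} A_i] ≤ Σ_i P[A_i] ≤ 40·p = 40·(3/100) = 6/5.
Numerically: 6/5 ≈ 1.20000.
Is 6/5 < 1? NO.
Since the bound 6/5 is ≥ 1, the union bound is uninformative here; it does NOT by itself certify existence.

40·p = 6/5 ≈ 1.20000; existence NOT certified by the union bound.


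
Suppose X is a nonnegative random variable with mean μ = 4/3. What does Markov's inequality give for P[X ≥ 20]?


μ = E[X] = 4/3, a = 20.
Markov: P[X ≥ 20] ≤ μ/a = (4/3)/20 = 1/15.
Numerically: ≈ 0.066667.
(Since a = 20 > μ = 1.333333, the bound 1/15 is < 1 and informative.)

P[X ≥ 20] ≤ 1/15 ≈ 0.066667.


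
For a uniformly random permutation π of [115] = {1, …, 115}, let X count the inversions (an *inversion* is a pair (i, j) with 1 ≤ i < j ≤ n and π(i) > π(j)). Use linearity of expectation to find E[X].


Write X = Σ X_I over the C(115, 2) = 6555 pairs i < j, with X_I the indicator of one inversion.
There are 6555 indicators.
For each fixed pair i < j, the values π(i) and π(j) are two distinct elements of {1, …, 115} in uniformly random order; by symmetry P[π(i) > π(j)] = 1/2.
By linearity: E[X] = 6555 · (1/2) = C(115, 2) · (1/2) = 6555/2 = 6555/2 ≈ 3277.500000.

E[X] = 6555/2 = 3277.500000.


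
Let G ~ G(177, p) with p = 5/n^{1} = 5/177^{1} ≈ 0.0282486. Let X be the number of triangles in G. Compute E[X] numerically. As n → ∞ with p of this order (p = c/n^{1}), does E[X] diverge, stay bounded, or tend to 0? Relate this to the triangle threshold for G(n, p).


Number of potential triangles: C(177, 3) = 908600.
Each occurs with probability p³ ≈ (0.0282486)³ ≈ 2.25418842e-05.
By linearity: E[X] = C(177, 3)·p³ ≈ 908600 · 2.25418842e-05 ≈ 20.481556.
Here α = 1, so p = 5/n is exactly at the triangle threshold p ~ 1/n. Asymptotically E[X] → c³/6 = 5³/6 = 125/6 ≈ 20.833333, a bounded constant. In this regime the triangle count is asymptotically Poisson(c³/6).

E[X] ≈ 20.481556; in regime p = Θ(1/n^{1}) E[X] stays bounded (at the triangle threshold p ~ 1/n).


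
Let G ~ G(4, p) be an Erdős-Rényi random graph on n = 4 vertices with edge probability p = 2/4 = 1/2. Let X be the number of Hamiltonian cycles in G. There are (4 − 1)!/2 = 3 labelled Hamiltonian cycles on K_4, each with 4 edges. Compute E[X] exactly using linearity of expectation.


K_4 has (4 − 1)!/2 = 3 labelled Hamiltonian cycles.
For each such Hamiltonian cycle H, let X_H = 1 if all 4 edges of H are present in G. Then P[X_H = 1] = p^{4} = (1/2)^{4} = 1/16.
Summing the indicators: E[X] = Σ_H E[X_H] = 3 · p^{4} = 3 · 1/16 = 3/16.
Numerically: E[X] ≈ 0.1875.

E[X] = 3 · (1/2)^{4} = 3/16 ≈ 0.1875.


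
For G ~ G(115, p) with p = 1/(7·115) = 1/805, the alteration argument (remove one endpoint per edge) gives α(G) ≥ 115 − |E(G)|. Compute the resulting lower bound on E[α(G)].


E[|E(G)|] = C(115, 2)·p = 6555 · (1/805) = 57/7.
E[α(G)] ≥ n − E[|E(G)|] = 115 − 57/7 = 748/7.
Numerically: ≈ 106.8571.
(This is only a lower bound; the true E[α(G)] may be larger.)

E[α(G)] ≥ 748/7 ≈ 106.8571.


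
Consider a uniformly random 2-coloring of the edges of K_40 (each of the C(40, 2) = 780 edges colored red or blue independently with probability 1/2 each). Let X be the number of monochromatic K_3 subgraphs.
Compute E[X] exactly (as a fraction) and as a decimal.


Let X = Σ_S X_S over the C(40, 3) = 9880 subsets S of size 3, where X_S = 1 if the K_3 on S is monochromatic.
For a fixed S, the K_3 on S has C(3, 2) = 3 edges. P[all 3 edges red] = (1/2)^3, and likewise for blue, so P[monochromatic] = 2·(1/2)^3 = 2^{1 − 3} = 1/4.
By linearity: E[X] = C(40, 3) · 2^{1 − 3} = 9880 · 1/4 = 2470.
Numerically: E[X] ≈ 2470.00000.

E[X] = C(40,3)·2^(1−C(3,2)) = 2470 ≈ 2470.00000.


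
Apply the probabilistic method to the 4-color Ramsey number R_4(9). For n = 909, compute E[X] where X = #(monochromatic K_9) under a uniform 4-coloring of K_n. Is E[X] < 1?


E[X] = C(909, 9) · 4^{1 − 36} = 1122169012923711463931 · 4^{−35} = 1122169012923711463931/1180591620717411303424.
As a reduced fraction: E[X] = 1122169012923711463931/1180591620717411303424 ≈ 0.9505.
Is E[X] < 1? YES.
Since E[X] < 1, there exists a 4-coloring of K_{909} with no monochromatic K_9; hence R_4(9) > 909.

E[X] = 1122169012923711463931/1180591620717411303424 ≈ 0.9505; E[X] < 1, so R_4(9) > 909.


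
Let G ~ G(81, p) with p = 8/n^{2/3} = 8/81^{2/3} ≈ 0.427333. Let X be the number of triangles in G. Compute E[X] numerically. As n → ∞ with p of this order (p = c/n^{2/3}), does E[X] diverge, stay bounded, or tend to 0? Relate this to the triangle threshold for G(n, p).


Number of potential triangles: C(81, 3) = 85320.
Each occurs with probability p³ ≈ (0.427333)³ ≈ 7.80368846e-02.
By linearity: E[X] = C(81, 3)·p³ ≈ 85320 · 7.80368846e-02 ≈ 6658.106996.
Since α = 2/3 < 1, p = c/n^{2/3} ≫ 1/n is above the triangle threshold p ~ 1/n. Asymptotically E[X] ~ (c³/6)·n^{3(1−α)} = (8³/6)·n^{1} → ∞; triangles are abundant w.h.p.

E[X] ≈ 6658.106996; in regime p = Θ(1/n^{2/3}) E[X] diverges (above the triangle threshold p ~ 1/n).


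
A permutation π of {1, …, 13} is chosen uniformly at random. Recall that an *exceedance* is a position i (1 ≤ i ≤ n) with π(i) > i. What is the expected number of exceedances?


Write X = Σ_{i=1}^{13} X_i, where X_i = 1_{π(i) > i}.
For each fixed i, π(i) is uniform over {1, …, 13} (marginal of a uniform permutation), so P[π(i) > i] = (n − i)/n. Summing: Σ_{i=1}^{13} (n − i)/n = (0 + 1 + … + 12)/13 = 13(13 − 1)/(2·13) = (13 − 1)/2.
Hence E[X] = Σ_{i=1}^{13} (13 − i)/13 = 6 ≈ 6.000000.

E[X] = 6 = 6.000000.


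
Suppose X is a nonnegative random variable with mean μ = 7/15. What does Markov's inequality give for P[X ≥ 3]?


μ = E[X] = 7/15, a = 3.
Markov: P[X ≥ 3] ≤ μ/a = (7/15)/3 = 7/45.
Numerically: ≈ 0.15556.
(Since a = 3 > μ = 0.46667, the bound 7/45 is < 1 and informative.)

P[X ≥ 3] ≤ 7/45 ≈ 0.15556.


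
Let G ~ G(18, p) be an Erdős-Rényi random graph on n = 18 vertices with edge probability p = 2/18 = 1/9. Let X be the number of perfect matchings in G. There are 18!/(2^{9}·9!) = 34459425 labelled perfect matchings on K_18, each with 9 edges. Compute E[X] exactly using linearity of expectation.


K_18 has 18!/(2^{9}·9!) = 34459425 labelled perfect matchings.
For each such perfect matching H, let X_H = 1 if all 9 edges of H are present in G. Then P[X_H = 1] = p^{9} = (1/9)^{9} = 1/387420489.
By linearity: E[X] = Σ_H E[X_H] = 34459425 · p^{9} = 34459425 · 1/387420489 = 425425/4782969.
Numerically: E[X] ≈ 0.08895.

E[X] = 34459425 · (1/9)^{9} = 425425/4782969 ≈ 0.08895.


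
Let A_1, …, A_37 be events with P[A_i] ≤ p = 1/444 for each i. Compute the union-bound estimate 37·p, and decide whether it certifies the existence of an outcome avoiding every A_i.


Union bound: P[∪_{i=1}^{37} A_i] ≤ Σ_i P[A_i] ≤ 37·p = 37·(1/444) = 1/12.
Numerically: 1/12 ≈ 0.08333.
Is 1/12 < 1? YES.
Since P[∪ A_i] ≤ 1/12 < 1, the complement has P[∩ A_i^c] ≥ 1 − 1/12 = 11/12 > 0, so some outcome avoids every A_i.

37·p = 1/12 ≈ 0.08333; existence CERTIFIED by the union bound.


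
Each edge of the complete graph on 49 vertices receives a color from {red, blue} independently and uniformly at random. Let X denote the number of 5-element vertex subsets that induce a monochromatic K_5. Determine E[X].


Let X = Σ_S X_S over the C(49, 5) = 1906884 subsets S of size 5, where X_S = 1 if the K_5 on S is monochromatic.
For a fixed S, the K_5 on S has C(5, 2) = 10 edges. P[all 10 edges red] = (1/2)^10, and likewise for blue, so P[monochromatic] = 2·(1/2)^10 = 2^{1 − 10} = 1/512.
By linearity of expectation: E[X] = C(49, 5) · 2^{1 − 10} = 1906884 · 1/512 = 476721/128.
Numerically: E[X] ≈ 3724.382812.

E[X] = C(49,5)·2^(1−C(5,2)) = 476721/128 ≈ 3724.382812.


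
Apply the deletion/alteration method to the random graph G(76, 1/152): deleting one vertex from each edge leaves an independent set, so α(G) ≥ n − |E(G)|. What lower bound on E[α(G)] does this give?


E[|E(G)|] = C(76, 2)·p = 2850 · (1/152) = 75/4.
E[α(G)] ≥ n − E[|E(G)|] = 76 − 75/4 = 229/4.
Numerically: ≈ 57.250.
(This is only a lower bound; the true E[α(G)] may be larger.)

E[α(G)] ≥ 229/4 ≈ 57.250.


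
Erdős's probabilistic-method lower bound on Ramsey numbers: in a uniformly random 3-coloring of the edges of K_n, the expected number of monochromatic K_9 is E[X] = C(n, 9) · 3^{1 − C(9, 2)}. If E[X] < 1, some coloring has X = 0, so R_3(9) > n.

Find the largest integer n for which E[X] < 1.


We need C(n, 9) · 3^{1 − 36} < 1, i.e. C(n, 9) < 3^{36 − 1} = 50031545098999707.
Check values of n near the boundary:
  n = 298: C(298, 9) = 45207677551849890; 45207677551849890 < 50031545098999707? YES
  n = 299: C(299, 9) = 46610674441390059; 46610674441390059 < 50031545098999707? YES
  n = 300: C(300, 9) = 48052241692154700; 48052241692154700 < 50031545098999707? YES
  n = 301: C(301, 9) = 49533303936090975; 49533303936090975 < 50031545098999707? YES
  n = 302: C(302, 9) = 51054804739588650; 51054804739588650 < 50031545098999707? NO
  n = 303: C(303, 9) = 52617706925494425; 52617706925494425 < 50031545098999707? NO
  n = 304: C(304, 9) = 54222992899492560; 54222992899492560 < 50031545098999707? NO
The largest n with C(n, 9) < 50031545098999707 is n = 301 (where E[X] = 16511101312030325/16677181699666569 ≈ 0.9900415). Hence R_3(9) > 301, i.e. R_3(9) ≥ 302.

Largest n = 301; hence R_3(9) > 301.


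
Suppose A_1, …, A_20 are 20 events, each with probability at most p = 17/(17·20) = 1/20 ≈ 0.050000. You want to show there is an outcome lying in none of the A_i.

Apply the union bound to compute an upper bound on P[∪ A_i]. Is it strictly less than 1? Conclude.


Union bound: P[∪_{i=1}^{20} A_i] ≤ Σ_i P[A_i] ≤ 20·p = 20·(1/20) = 1.
Numerically: 1 ≈ 1.000000.
Is 1 < 1? NO.
Since the bound 1 is ≥ 1, the union bound is uninformative here; it does NOT by itself certify existence.

20·p = 1 ≈ 1.000000; existence NOT certified by the union bound.


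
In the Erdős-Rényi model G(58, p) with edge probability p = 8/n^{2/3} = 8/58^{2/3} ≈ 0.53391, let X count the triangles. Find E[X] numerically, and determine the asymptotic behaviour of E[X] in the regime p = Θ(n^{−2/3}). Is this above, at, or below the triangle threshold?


Number of potential triangles: C(58, 3) = 30856.
Each occurs with probability p³ ≈ (0.53391)³ ≈ 1.5219976e-01.
By linearity: E[X] = C(58, 3)·p³ ≈ 30856 · 1.5219976e-01 ≈ 4696.27586.
Since α = 2/3 < 1, p = c/n^{2/3} ≫ 1/n is above the triangle threshold p ~ 1/n. Asymptotically E[X] ~ (c³/6)·n^{3(1−α)} = (8³/6)·n^{1} → ∞; triangles are abundant w.h.p.

E[X] ≈ 4696.27586; in regime p = Θ(1/n^{2/3}) E[X] diverges (above the triangle threshold p ~ 1/n).


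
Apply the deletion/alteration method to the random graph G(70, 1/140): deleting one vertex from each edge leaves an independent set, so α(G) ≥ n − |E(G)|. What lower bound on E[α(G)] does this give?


E[|E(G)|] = C(70, 2)·p = 2415 · (1/140) = 69/4.
E[α(G)] ≥ n − E[|E(G)|] = 70 − 69/4 = 211/4.
Numerically: ≈ 52.75000.
(This is only a lower bound; the true E[α(G)] may be larger.)

E[α(G)] ≥ 211/4 ≈ 52.75000.


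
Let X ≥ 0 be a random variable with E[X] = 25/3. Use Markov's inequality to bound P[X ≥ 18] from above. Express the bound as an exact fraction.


μ = E[X] = 25/3, a = 18.
Markov: P[X ≥ 18] ≤ μ/a = (25/3)/18 = 25/54.
Numerically: ≈ 0.46296.
(Since a = 18 > μ = 8.33333, the bound 25/54 is < 1 and informative.)

P[X ≥ 18] ≤ 25/54 ≈ 0.46296.


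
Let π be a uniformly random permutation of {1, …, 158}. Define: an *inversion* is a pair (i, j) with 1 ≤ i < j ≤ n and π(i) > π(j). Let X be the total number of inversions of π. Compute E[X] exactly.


Write X = Σ X_I over the C(158, 2) = 12403 pairs i < j, with X_I the indicator of one inversion.
There are 12403 indicators.
For each fixed pair i < j, the values π(i) and π(j) are two distinct elements of {1, …, 158} in uniformly random order; by symmetry P[π(i) > π(j)] = 1/2.
By linearity: E[X] = 12403 · (1/2) = C(158, 2) · (1/2) = 12403/2 = 12403/2 ≈ 6201.500.

E[X] = 12403/2 = 6201.500.


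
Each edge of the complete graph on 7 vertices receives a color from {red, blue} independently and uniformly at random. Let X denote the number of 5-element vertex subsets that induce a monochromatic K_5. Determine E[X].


Let X = Σ_S X_S over the C(7, 5) = 21 subsets S of size 5, where X_S = 1 if the K_5 on S is monochromatic.
For a fixed S, the K_5 on S has C(5, 2) = 10 edges. P[all 10 edges red] = (1/2)^10, and likewise for blue, so P[monochromatic] = 2·(1/2)^10 = 2^{1 − 10} = 1/512.
By linearity: E[X] = C(7, 5) · 2^{1 − 10} = 21 · 1/512 = 21/512.
Numerically: E[X] ≈ 0.041016.

E[X] = C(7,5)·2^(1−C(5,2)) = 21/512 ≈ 0.041016.


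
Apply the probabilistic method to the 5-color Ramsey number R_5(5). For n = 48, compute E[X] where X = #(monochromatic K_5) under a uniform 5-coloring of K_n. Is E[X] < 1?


E[X] = C(48, 5) · 5^{1 − 10} = 1712304 · 5^{−9} = 1712304/1953125.
As a reduced fraction: E[X] = 1712304/1953125 ≈ 0.87670.
Is E[X] < 1? YES.
Since E[X] < 1, there exists a 5-coloring of K_{48} with no monochromatic K_5; hence R_5(5) > 48.

E[X] = 1712304/1953125 ≈ 0.87670; E[X] < 1, so R_5(5) > 48.


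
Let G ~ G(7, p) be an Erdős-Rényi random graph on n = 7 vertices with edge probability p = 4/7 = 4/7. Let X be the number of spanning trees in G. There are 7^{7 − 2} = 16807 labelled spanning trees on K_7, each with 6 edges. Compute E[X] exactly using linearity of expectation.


K_7 has 7^{7 − 2} = 16807 labelled spanning trees.
For each such spanning tree H, let X_H = 1 if all 6 edges of H are present in G. Then P[X_H = 1] = p^{6} = (4/7)^{6} = 4096/117649.
By linearity of expectation: E[X] = Σ_H E[X_H] = 16807 · p^{6} = 16807 · 4096/117649 = 4096/7.
Numerically: E[X] ≈ 585.

E[X] = 16807 · (4/7)^{6} = 4096/7 ≈ 585.


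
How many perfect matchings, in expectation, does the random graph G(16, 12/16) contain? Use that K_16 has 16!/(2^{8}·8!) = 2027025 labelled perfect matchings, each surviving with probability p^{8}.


K_16 has 16!/(2^{8}·8!) = 2027025 labelled perfect matchings.
For each such perfect matching H, let X_H = 1 if all 8 edges of H are present in G. Then P[X_H = 1] = p^{8} = (3/4)^{8} = 6561/65536.
By linearity of expectation: E[X] = Σ_H E[X_H] = 2027025 · p^{8} = 2027025 · 6561/65536 = 13299311025/65536.
Numerically: E[X] ≈ 2.0293e+05.

E[X] = 2027025 · (3/4)^{8} = 13299311025/65536 ≈ 2.0293e+05.


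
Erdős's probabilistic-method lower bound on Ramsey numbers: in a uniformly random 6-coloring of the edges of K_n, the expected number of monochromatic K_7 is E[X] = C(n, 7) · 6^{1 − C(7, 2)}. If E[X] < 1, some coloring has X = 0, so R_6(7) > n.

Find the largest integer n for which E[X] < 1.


We need C(n, 7) · 6^{1 − 21} < 1, i.e. C(n, 7) < 6^{21 − 1} = 3656158440062976.
Check values of n near the boundary:
  n = 562: C(562, 7) = 3384017972944752; 3384017972944752 < 3656158440062976? YES
  n = 563: C(563, 7) = 3426622515769596; 3426622515769596 < 3656158440062976? YES
  n = 564: C(564, 7) = 3469685994423792; 3469685994423792 < 3656158440062976? YES
  n = 565: C(565, 7) = 3513212521235560; 3513212521235560 < 3656158440062976? YES
  n = 566: C(566, 7) = 3557206237959440; 3557206237959440 < 3656158440062976? YES
  n = 567: C(567, 7) = 3601671315933933; 3601671315933933 < 3656158440062976? YES
  n = 568: C(568, 7) = 3646611956239704; 3646611956239704 < 3656158440062976? YES
  n = 569: C(569, 7) = 3692032389858348; 3692032389858348 < 3656158440062976? NO
The largest n with C(n, 7) < 3656158440062976 is n = 568 (where E[X] = 16882462760369/16926659444736 ≈ 0.99739). Hence R_6(7) > 568, i.e. R_6(7) ≥ 569.

Largest n = 568; hence R_6(7) > 568.


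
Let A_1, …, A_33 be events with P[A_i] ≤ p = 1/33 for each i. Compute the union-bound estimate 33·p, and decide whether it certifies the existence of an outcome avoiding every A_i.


Union bound: P[∪_{i=1}^{33} A_i] ≤ Σ_i P[A_i] ≤ 33·p = 33·(1/33) = 1.
Numerically: 1 ≈ 1.00000.
Is 1 < 1? NO.
Since the bound 1 is ≥ 1, the union bound is uninformative here; it does NOT by itself certify existence.

33·p = 1 ≈ 1.00000; existence NOT certified by the union bound.


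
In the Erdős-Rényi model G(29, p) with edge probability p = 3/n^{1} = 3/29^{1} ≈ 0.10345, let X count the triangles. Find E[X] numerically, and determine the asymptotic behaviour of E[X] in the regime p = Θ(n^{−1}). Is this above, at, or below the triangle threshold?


Number of potential triangles: C(29, 3) = 3654.
Each occurs with probability p³ ≈ (0.10345)³ ≈ 1.1070565e-03.
By linearity: E[X] = C(29, 3)·p³ ≈ 3654 · 1.1070565e-03 ≈ 4.04518.
Here α = 1, so p = 3/n is exactly at the triangle threshold p ~ 1/n. Asymptotically E[X] → c³/6 = 3³/6 = 9/2 ≈ 4.50000, a bounded constant. In this regime the triangle count is asymptotically Poisson(c³/6).

E[X] ≈ 4.04518; in regime p = Θ(1/n^{1}) E[X] stays bounded (at the triangle threshold p ~ 1/n).
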